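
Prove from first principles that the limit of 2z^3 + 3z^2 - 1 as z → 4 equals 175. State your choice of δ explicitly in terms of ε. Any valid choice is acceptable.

δ = min(1, ε/149)

Let ε > 0. We want δ > 0 such that 0 < |z − 4| < δ implies |(2z^3 + 3z^2 - 1) − 175| < ε.
(2z^3 + 3z^2 - 1) − 175 = 2z^3 + 3z^2 - 176 = (z − 4)(2z^2 + 11z + 44).
So |(2z^3 + 3z^2 - 1) − 175| = |z − 4|·|2z^2 + 11z + 44|.
Require δ ≤ 1. Then |z − 4| < 1 gives |z| < 5, and by the triangle inequality |2z^2 + 11z + 44| ≤ 2·5^2 + 11·5 + 44 = 149.
Hence |(2z^3 + 3z^2 - 1) − 175| ≤ 149|z − 4| < ε provided |z − 4| < ε/149.
Take δ = min(1, ε/149). Then 0 < |z − 4| < δ gives both |z − 4| < 1 and |z − 4| < ε/149, so |(2z^3 + 3z^2 - 1) − 175| < ε.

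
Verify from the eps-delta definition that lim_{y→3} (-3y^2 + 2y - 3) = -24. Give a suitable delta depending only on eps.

Let eps > 0. We want delta > 0 such that 0 < |y − 3| < delta implies |(-3y^2 + 2y - 3) + 24| < eps.
(-3y^2 + 2y - 3) + 24 = -3y^2 + 2y + 21 = (y − 3)(-3y - 7).
So |(-3y^2 + 2y - 3) + 24| = |y − 3|·|-3y - 7|.
Require delta ≤ 1. Then |y − 3| < 1 gives |y| < 4, and by the triangle inequality |-3y - 7| ≤ 3·4 + 7 = 19.
Hence |(-3y^2 + 2y - 3) + 24| ≤ 19|y − 3| < eps provided |y − 3| < eps/19.
Choosing delta = min(1, eps/19) ensures both conditions, hence |(-3y^2 + 2y - 3) + 24| < eps.

delta = min(1, eps/19)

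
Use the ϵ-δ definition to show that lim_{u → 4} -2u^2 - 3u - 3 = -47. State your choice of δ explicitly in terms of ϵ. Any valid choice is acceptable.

Fix ϵ > 0. We want δ > 0 such that 0 < |u − 4| < δ implies |(-2u^2 - 3u - 3) + 47| < ϵ.
(-2u^2 - 3u - 3) + 47 = -2u^2 - 3u + 44 = (u − 4)(-2u - 11).
So |(-2u^2 - 3u - 3) + 47| = |u − 4|·|-2u - 11|.
Require δ ≤ 1. Then |u − 4| < 1 gives |u| < 5, and by the triangle inequality |-2u - 11| ≤ 2·5 + 11 = 21.
Hence |(-2u^2 - 3u - 3) + 47| ≤ 21|u − 4| < ϵ provided |u − 4| < ϵ/21.
Take δ = min(1, ϵ/21). Then 0 < |u − 4| < δ gives both |u − 4| < 1 and |u − 4| < ϵ/21, so |(-2u^2 - 3u - 3) + 47| < ϵ.

δ = min(1, ϵ/21)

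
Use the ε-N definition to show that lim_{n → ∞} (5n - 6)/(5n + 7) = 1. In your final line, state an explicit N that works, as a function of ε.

Let ε > 0. For n ≥ 1, |(5n - 6)/(5n + 7) − 1| = |-65|/(5(5n + 7)) = 65/(5(5n + 7)).
Since 5n + 7 ≥ 5n for n ≥ 1, this is ≤ 65/(5·5n) = (13/5)/n.
So |(5n - 6)/(5n + 7) − 1| < ε whenever n > (13/5)/ε.
Take N = (13/5)/ε. If n > N then |(5n - 6)/(5n + 7) − 1| ≤ (13/5)/n < ε.

N = (13/5)/ε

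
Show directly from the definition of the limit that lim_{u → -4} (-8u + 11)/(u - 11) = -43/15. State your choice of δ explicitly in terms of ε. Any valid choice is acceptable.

δ = min(15/2, (225/154)ε)

Let ε > 0. We want δ > 0 with 0 < |u + 4| < δ ⇒ |(-8u + 11)/(u - 11) + 43/15| < ε.
Combining over a common denominator, (-8u + 11)/(u - 11) + 43/15 = [(-8u + 11)·(-15) − 43·(u - 11)] / [(-15)·(u - 11)] = 77(u + 4) / ((-15)(u - 11)).
So |(-8u + 11)/(u - 11) + 43/15| = 77|u + 4| / (15·|u − 11|).
Require δ ≤ 15/2, so |u − 11| ≥ |-15| − |u + 4| > 15 − 15/2 = 15/2.
Hence |(-8u + 11)/(u - 11) + 43/15| < 77|u + 4|/(15·(15/2)) = (154/225)|u + 4|, which is < ε once |u + 4| < (225/154)ε.
Take δ = min(15/2, (225/154)ε). Then 0 < |u + 4| < δ forces both bounds, so |(-8u + 11)/(u - 11) + 43/15| < ε.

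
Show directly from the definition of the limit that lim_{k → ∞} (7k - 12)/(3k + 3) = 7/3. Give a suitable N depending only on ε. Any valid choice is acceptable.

N = (19/3)/ε

Suppose ε > 0. For k ≥ 1, |(7k - 12)/(3k + 3) − (7/3)| = |-57|/(3(3k + 3)) = 57/(3(3k + 3)).
Since 3k + 3 ≥ 3k for k ≥ 1, this is ≤ 57/(3·3k) = (19/3)/k.
So |(7k - 12)/(3k + 3) − (7/3)| < ε whenever k > (19/3)/ε.
Take N = (19/3)/ε. If k > N then |(7k - 12)/(3k + 3) − (7/3)| ≤ (19/3)/k < ε.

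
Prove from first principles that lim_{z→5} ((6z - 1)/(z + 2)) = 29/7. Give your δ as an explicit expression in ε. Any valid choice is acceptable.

Let ε > 0 be given. We want δ > 0 with 0 < |z − 5| < δ ⇒ |(6z - 1)/(z + 2) − (29/7)| < ε.
Combining over a common denominator, (6z - 1)/(z + 2) − (29/7) = [(6z - 1)·7 − 29·(z + 2)] / [7·(z + 2)] = 13(z − 5) / (7(z + 2)).
So |(6z - 1)/(z + 2) − (29/7)| = 13|z − 5| / (7·|z + 2|).
Require δ ≤ 7/2, so |z + 2| ≥ |7| − |z − 5| > 7 − 7/2 = 7/2.
Hence |(6z - 1)/(z + 2) − (29/7)| < 13|z − 5|/(7·(7/2)) = (26/49)|z − 5|, which is < ε once |z − 5| < (49/26)ε.
Take δ = min(7/2, (49/26)ε). Then 0 < |z − 5| < δ forces both bounds, so |(6z - 1)/(z + 2) − (29/7)| < ε.

δ = min(7/2, (49/26)ε)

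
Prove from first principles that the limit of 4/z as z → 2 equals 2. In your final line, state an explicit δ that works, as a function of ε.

Let ε > 0 be given. We seek δ > 0 such that 0 < |z − 2| < δ implies |4/z − 2| < ε.
|4/z − 2| = 4·|2 − z|/(2·|z|) = 4|z − 2|/(2|z|).
Require δ ≤ 1 so that |z| > 2 − 1 = 1, hence 2|z| > 2.
Then |4/z − 2| < 4|z − 2|/2, which is < ε when |z − 2| < (1/2)ε.
Take δ = min(1, (1/2)ε). Then 0 < |z − 2| < δ gives both |z − 2| < 1 and |z − 2| < (1/2)ε, so |4/z − 2| < ε.

δ = min(1, (1/2)ε)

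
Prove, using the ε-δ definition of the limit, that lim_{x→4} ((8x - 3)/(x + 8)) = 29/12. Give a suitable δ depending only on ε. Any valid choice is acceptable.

δ = min(6, (72/67)ε)

Suppose ε > 0. We want δ > 0 with 0 < |x − 4| < δ ⇒ |(8x - 3)/(x + 8) − (29/12)| < ε.
Combining over a common denominator, (8x - 3)/(x + 8) − (29/12) = [(8x - 3)·12 − 29·(x + 8)] / [12·(x + 8)] = 67(x − 4) / (12(x + 8)).
So |(8x - 3)/(x + 8) − (29/12)| = 67|x − 4| / (12·|x + 8|).
Require δ ≤ 6, so |x + 8| ≥ |12| − |x − 4| > 12 − 6 = 6.
Hence |(8x - 3)/(x + 8) − (29/12)| < 67|x − 4|/(12·6) = (67/72)|x − 4|, which is < ε once |x − 4| < (72/67)ε.
Take δ = min(6, (72/67)ε). Then 0 < |x − 4| < δ forces both bounds, so |(8x - 3)/(x + 8) − (29/12)| < ε.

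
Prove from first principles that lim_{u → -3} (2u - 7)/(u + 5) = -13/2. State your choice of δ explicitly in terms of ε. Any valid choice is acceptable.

Let ε > 0 be given. We want δ > 0 with 0 < |u + 3| < δ ⇒ |(2u - 7)/(u + 5) + 13/2| < ε.
Combining over a common denominator, (2u - 7)/(u + 5) + 13/2 = [(2u - 7)·2 − (-13)·(u + 5)] / [2·(u + 5)] = 17(u + 3) / (2(u + 5)).
So |(2u - 7)/(u + 5) + 13/2| = 17|u + 3| / (2·|u + 5|).
Restrict δ ≤ 1. Then |u + 3| < 1 gives |u + 5| = |(u + 3) + 2| ≥ 2 − 1 = 1.
Hence |(2u - 7)/(u + 5) + 13/2| < 17|u + 3|/(2·1) = (17/2)|u + 3|, which is < ε once |u + 3| < (2/17)ε.
Take δ = min(1, (2/17)ε). Then 0 < |u + 3| < δ forces both bounds, so |(2u - 7)/(u + 5) + 13/2| < ε.

δ = min(1, (2/17)ε)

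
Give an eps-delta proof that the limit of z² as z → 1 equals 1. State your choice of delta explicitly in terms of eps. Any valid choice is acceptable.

delta = min(2, eps/4)

Let eps > 0. We seek delta > 0 with 0 < |z − 1| < delta ⇒ |z² − 1| < eps.
Factor: z² − 1 = (z − 1)(z + 1), so |z² − 1| = |z − 1|·|z + 1|.
Impose delta ≤ 2 so that |z| < 3; then |z + 1| ≤ 4.
Hence |z² − 1| ≤ 4|z − 1|, which is < eps once |z − 1| < eps/4.
Take delta = min(2, eps/4). If 0 < |z − 1| < delta then both bounds hold and |z² − 1| ≤ 4|z − 1| < 4·(eps/4) = eps.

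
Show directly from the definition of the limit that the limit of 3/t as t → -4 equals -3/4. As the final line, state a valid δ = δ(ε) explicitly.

Fix ε > 0. We seek δ > 0 such that 0 < |t + 4| < δ implies |3/t + 3/4| < ε.
|3/t + 3/4| = 3·|-4 − t|/(4·|t|) = 3|t + 4|/(4|t|).
Restrict δ ≤ 2. Then |t + 4| < 2 gives |t| > 2, so 4|t| > 8.
Then |3/t + 3/4| < 3|t + 4|/8, which is < ε when |t + 4| < (8/3)ε.
Take δ = min(2, (8/3)ε). Then 0 < |t + 4| < δ gives both |t + 4| < 2 and |t + 4| < (8/3)ε, so |3/t + 3/4| < ε.

δ = min(2, (8/3)ε)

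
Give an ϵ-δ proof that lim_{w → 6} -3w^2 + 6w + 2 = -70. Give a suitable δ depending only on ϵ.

δ = min(1, ϵ/33)

Suppose ϵ > 0. We want δ > 0 such that 0 < |w − 6| < δ implies |(-3w^2 + 6w + 2) + 70| < ϵ.
(-3w^2 + 6w + 2) + 70 = -3w^2 + 6w + 72 = (w − 6)(-3w - 12).
So |(-3w^2 + 6w + 2) + 70| = |w − 6|·|-3w - 12|.
Require δ ≤ 1. Then |w − 6| < 1 gives |w| < 7, and by the triangle inequality |-3w - 12| ≤ 3·7 + 12 = 33.
Hence |(-3w^2 + 6w + 2) + 70| ≤ 33|w − 6| < ϵ provided |w − 6| < ϵ/33.
Choosing δ = min(1, ϵ/33) ensures both conditions, hence |(-3w^2 + 6w + 2) + 70| < ϵ.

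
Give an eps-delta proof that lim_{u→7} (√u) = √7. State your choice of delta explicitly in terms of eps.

delta = min(7, √7·eps)

Fix eps > 0. We want delta > 0 such that 0 < |u − 7| < delta implies |√u − √7| < eps.
Multiplying by the conjugate, |√u − √7| = |u − 7|/(√u + √7).
Restrict delta ≤ 7 so that |u − 7| < 7 forces u > 0, and then √u + √7 > √7.
Hence |√u − √7| < |u − 7|/√7, which is < eps once |u − 7| < √7·eps.
Take delta = min(7, √7·eps). If 0 < |u − 7| < delta then u > 0 and |√u − √7| < |u − 7|/√7 < eps.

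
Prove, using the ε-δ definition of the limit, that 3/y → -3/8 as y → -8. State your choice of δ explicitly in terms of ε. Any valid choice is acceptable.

δ = min(4, (32/3)ε)

Let ε > 0. We seek δ > 0 such that 0 < |y + 8| < δ implies |3/y + 3/8| < ε.
|3/y + 3/8| = 3·|-8 − y|/(8·|y|) = 3|y + 8|/(8|y|).
Require δ ≤ 4 so that |y| > 8 − 4 = 4, hence 8|y| > 32.
Then |3/y + 3/8| < 3|y + 8|/32, which is < ε when |y + 8| < (32/3)ε.
Take δ = min(4, (32/3)ε). Then 0 < |y + 8| < δ gives both |y + 8| < 4 and |y + 8| < (32/3)ε, so |3/y + 3/8| < ε.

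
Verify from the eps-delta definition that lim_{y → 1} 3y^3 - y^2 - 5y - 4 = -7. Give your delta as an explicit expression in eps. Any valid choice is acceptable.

delta = min(2, eps/36)

Suppose eps > 0. We want delta > 0 such that 0 < |y − 1| < delta implies |(3y^3 - y^2 - 5y - 4) + 7| < eps.
(3y^3 - y^2 - 5y - 4) + 7 = 3y^3 - y^2 - 5y + 3 = (y − 1)(3y^2 + 2y - 3).
So |(3y^3 - y^2 - 5y - 4) + 7| = |y − 1|·|3y^2 + 2y - 3|.
Require delta ≤ 2. Then |y − 1| < 2 gives |y| < 3, and by the triangle inequality |3y^2 + 2y - 3| ≤ 3·3^2 + 2·3 + 3 = 36.
Hence |(3y^3 - y^2 - 5y - 4) + 7| ≤ 36|y − 1| < eps provided |y − 1| < eps/36.
Choosing delta = min(2, eps/36) ensures both conditions, hence |(3y^3 - y^2 - 5y - 4) + 7| < eps.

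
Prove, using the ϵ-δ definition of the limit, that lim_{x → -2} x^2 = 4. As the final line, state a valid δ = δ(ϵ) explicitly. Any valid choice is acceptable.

δ = min(1, ϵ/5)

Let ϵ > 0. We seek δ > 0 with 0 < |x + 2| < δ ⇒ |x^2 − 4| < ϵ.
Factor: x^2 − 4 = (x + 2)(x - 2), so |x^2 − 4| = |x + 2|·|x - 2|.
Restrict δ ≤ 1. Then |x + 2| < 1 gives |x| < 3, so by the triangle inequality |x - 2| ≤ 3 + 2 = 5.
Hence |x^2 − 4| ≤ 5|x + 2|, which is < ϵ once |x + 2| < ϵ/5.
Take δ = min(1, ϵ/5). If 0 < |x + 2| < δ then both bounds hold and |x^2 − 4| ≤ 5|x + 2| < 5·(ϵ/5) = ϵ.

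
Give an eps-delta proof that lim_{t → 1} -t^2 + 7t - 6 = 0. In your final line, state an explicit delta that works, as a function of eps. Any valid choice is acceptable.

delta = min(1, eps/8)

Let eps > 0 be given. We want delta > 0 such that 0 < |t − 1| < delta implies |(-t^2 + 7t - 6)| < eps.
(-t^2 + 7t - 6) = -t^2 + 7t - 6 = (t − 1)(-t + 6).
So |(-t^2 + 7t - 6)| = |t − 1|·|-t + 6|.
Assume first that |t − 1| < 1, so |t| < 2. Then |-t + 6| ≤ 2 + 6 = 8.
Hence |(-t^2 + 7t - 6)| ≤ 8|t − 1| < eps provided |t − 1| < eps/8.
Take delta = min(1, eps/8). Then 0 < |t − 1| < delta gives both |t − 1| < 1 and |t − 1| < eps/8, so |(-t^2 + 7t - 6)| < eps.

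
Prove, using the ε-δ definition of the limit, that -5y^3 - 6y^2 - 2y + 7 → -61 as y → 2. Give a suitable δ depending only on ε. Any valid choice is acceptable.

Let ε > 0 be given. We want δ > 0 such that 0 < |y − 2| < δ implies |(-5y^3 - 6y^2 - 2y + 7) + 61| < ε.
(-5y^3 - 6y^2 - 2y + 7) + 61 = -5y^3 - 6y^2 - 2y + 68 = (y − 2)(-5y^2 - 16y - 34).
So |(-5y^3 - 6y^2 - 2y + 7) + 61| = |y − 2|·|-5y^2 - 16y - 34|.
Assume first that |y − 2| < 1, so |y| < 3. Then |-5y^2 - 16y - 34| ≤ 5·3^2 + 16·3 + 34 = 127.
Hence |(-5y^3 - 6y^2 - 2y + 7) + 61| ≤ 127|y − 2| < ε provided |y − 2| < ε/127.
Choosing δ = min(1, ε/127) ensures both conditions, hence |(-5y^3 - 6y^2 - 2y + 7) + 61| < ε.

δ = min(1, ε/127)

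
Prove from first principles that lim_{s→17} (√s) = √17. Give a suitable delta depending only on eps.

Let eps > 0. We want delta > 0 such that 0 < |s − 17| < delta implies |√s − √17| < eps.
Rationalise: √s − √17 = (s − 17)/(√s + √17), so |√s − √17| = |s − 17|/(√s + √17).
Restrict delta ≤ 17 so that |s − 17| < 17 forces s > 0, and then √s + √17 > √17.
Hence |√s − √17| < |s − 17|/√17, which is < eps once |s − 17| < √17·eps.
Take delta = min(17, √17·eps). If 0 < |s − 17| < delta then s > 0 and |√s − √17| < |s − 17|/√17 < eps.

delta = min(17, √17·eps)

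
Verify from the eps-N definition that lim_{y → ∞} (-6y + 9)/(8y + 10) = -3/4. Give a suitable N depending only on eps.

N = (33/16)/eps

Let eps > 0 be given. We seek N > 0 such that y > N implies |(-6y + 9)/(8y + 10) + 3/4| < eps.
(-6y + 9)/(8y + 10) + 3/4 = (8(-6y + 9) − (-6)(8y + 10)) / (8(8y + 10)) = 132/(8(8y + 10)).
For y > 0 we have 8y + 10 > 8y, so |(-6y + 9)/(8y + 10) + 3/4| = 132/(8(8y + 10)) < 132/(8·8y) = (33/16)/y.
Thus |(-6y + 9)/(8y + 10) + 3/4| < eps whenever y > (33/16)/eps.
Take N = (33/16)/eps. If y > N then |(-6y + 9)/(8y + 10) + 3/4| < (33/16)/y < eps.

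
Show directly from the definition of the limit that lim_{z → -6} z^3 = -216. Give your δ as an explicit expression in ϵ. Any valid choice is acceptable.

δ = min(1, ϵ/127)

Fix ϵ > 0. We seek δ > 0 with 0 < |z + 6| < δ ⇒ |z^3 + 216| < ϵ.
Factor: z^3 + 216 = (z + 6)(z^2 - 6z + 36), so |z^3 + 216| = |z + 6|·|z^2 - 6z + 36|.
Restrict δ ≤ 1. Then |z + 6| < 1 gives |z| < 7, so by the triangle inequality |z^2 - 6z + 36| ≤ 7^2 + 6·7 + 36 = 127.
Hence |z^3 + 216| ≤ 127|z + 6|, which is < ϵ once |z + 6| < ϵ/127.
Take δ = min(1, ϵ/127). If 0 < |z + 6| < δ then both bounds hold and |z^3 + 216| ≤ 127|z + 6| < 127·(ϵ/127) = ϵ.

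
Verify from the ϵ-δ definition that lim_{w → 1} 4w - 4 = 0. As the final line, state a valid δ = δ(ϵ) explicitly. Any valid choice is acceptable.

δ = ϵ/4

Suppose ϵ > 0. We need δ > 0 so that 0 < |w − 1| < δ implies |(4w - 4)| < ϵ.
|(4w - 4)| = |4w - 4| = 4|w − 1|.
So 4|w − 1| < ϵ exactly when |w − 1| < ϵ/4.
Take δ = ϵ/4. If 0 < |w − 1| < δ then |(4w - 4)| = 4|w − 1| < 4·(ϵ/4) = ϵ.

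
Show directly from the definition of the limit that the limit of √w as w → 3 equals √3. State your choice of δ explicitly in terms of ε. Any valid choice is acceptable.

δ = min(3, √3·ε)

Let ε > 0 be given. We want δ > 0 such that 0 < |w − 3| < δ implies |√w − √3| < ε.
Rationalise: √w − √3 = (w − 3)/(√w + √3), so |√w − √3| = |w − 3|/(√w + √3).
Restrict δ ≤ 3 so that |w − 3| < 3 forces w > 0, and then √w + √3 > √3.
Hence |√w − √3| < |w − 3|/√3, which is < ε once |w − 3| < √3·ε.
Take δ = min(3, √3·ε). If 0 < |w − 3| < δ then w > 0 and |√w − √3| < |w − 3|/√3 < ε.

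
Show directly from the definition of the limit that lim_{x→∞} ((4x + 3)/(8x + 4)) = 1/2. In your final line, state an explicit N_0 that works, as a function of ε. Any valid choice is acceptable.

N_0 = (1/8)/ε

Suppose ε > 0. We seek N_0 > 0 such that x > N_0 implies |(4x + 3)/(8x + 4) − (1/2)| < ε.
(4x + 3)/(8x + 4) − (1/2) = (8(4x + 3) − 4(8x + 4)) / (8(8x + 4)) = 8/(8(8x + 4)).
For x > 0 we have 8x + 4 > 8x, so |(4x + 3)/(8x + 4) − (1/2)| = 8/(8(8x + 4)) < 8/(8·8x) = (1/8)/x.
Thus |(4x + 3)/(8x + 4) − (1/2)| < ε whenever x > (1/8)/ε.
Take N_0 = (1/8)/ε. If x > N_0 then |(4x + 3)/(8x + 4) − (1/2)| < (1/8)/x < ε.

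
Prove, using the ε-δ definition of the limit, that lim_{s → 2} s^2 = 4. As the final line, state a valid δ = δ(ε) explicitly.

δ = min(1, ε/5)

Fix ε > 0. We seek δ > 0 with 0 < |s − 2| < δ ⇒ |s^2 − 4| < ε.
Factor: s^2 − 4 = (s − 2)(s + 2), so |s^2 − 4| = |s − 2|·|s + 2|.
Impose δ ≤ 1 so that |s| < 3; then |s + 2| ≤ 5.
Hence |s^2 − 4| ≤ 5|s − 2|, which is < ε once |s − 2| < ε/5.
Take δ = min(1, ε/5). If 0 < |s − 2| < δ then both bounds hold and |s^2 − 4| ≤ 5|s − 2| < 5·(ε/5) = ε.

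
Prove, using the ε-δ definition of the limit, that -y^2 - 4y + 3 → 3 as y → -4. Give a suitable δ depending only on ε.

Let ε > 0. We want δ > 0 such that 0 < |y + 4| < δ implies |(-y^2 - 4y + 3) − 3| < ε.
(-y^2 - 4y + 3) − 3 = -y^2 - 4y = (y + 4)(-y).
So |(-y^2 - 4y + 3) − 3| = |y + 4|·|-y|.
Require δ ≤ 2. Then |y + 4| < 2 gives |y| < 6, and by the triangle inequality |-y| ≤ 6 = 6.
Hence |(-y^2 - 4y + 3) − 3| ≤ 6|y + 4| < ε provided |y + 4| < ε/6.
Choosing δ = min(2, ε/6) ensures both conditions, hence |(-y^2 - 4y + 3) − 3| < ε.

δ = min(2, ε/6)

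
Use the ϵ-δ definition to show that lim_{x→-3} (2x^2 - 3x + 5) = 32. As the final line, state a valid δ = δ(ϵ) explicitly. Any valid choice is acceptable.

δ = min(2, ϵ/19)

Let ϵ > 0. We want δ > 0 such that 0 < |x + 3| < δ implies |(2x^2 - 3x + 5) − 32| < ϵ.
(2x^2 - 3x + 5) − 32 = 2x^2 - 3x - 27 = (x + 3)(2x - 9).
So |(2x^2 - 3x + 5) − 32| = |x + 3|·|2x - 9|.
Require δ ≤ 2. Then |x + 3| < 2 gives |x| < 5, and by the triangle inequality |2x - 9| ≤ 2·5 + 9 = 19.
Hence |(2x^2 - 3x + 5) − 32| ≤ 19|x + 3| < ϵ provided |x + 3| < ϵ/19.
Take δ = min(2, ϵ/19). Then 0 < |x + 3| < δ gives both |x + 3| < 2 and |x + 3| < ϵ/19, so |(2x^2 - 3x + 5) − 32| < ϵ.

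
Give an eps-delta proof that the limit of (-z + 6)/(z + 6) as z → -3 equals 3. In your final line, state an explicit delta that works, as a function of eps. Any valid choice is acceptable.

Fix eps > 0. We want delta > 0 with 0 < |z + 3| < delta ⇒ |(-z + 6)/(z + 6) − 3| < eps.
Combining over a common denominator, (-z + 6)/(z + 6) − 3 = [(-z + 6)·3 − 9·(z + 6)] / [3·(z + 6)] = -12(z + 3) / (3(z + 6)).
So |(-z + 6)/(z + 6) − 3| = 12|z + 3| / (3·|z + 6|).
Restrict delta ≤ 3/2. Then |z + 3| < 3/2 gives |z + 6| = |(z + 3) + 3| ≥ 3 − 3/2 = 3/2.
Hence |(-z + 6)/(z + 6) − 3| < 12|z + 3|/(3·(3/2)) = (8/3)|z + 3|, which is < eps once |z + 3| < (3/8)eps.
Take delta = min(3/2, (3/8)eps). Then 0 < |z + 3| < delta forces both bounds, so |(-z + 6)/(z + 6) − 3| < eps.

delta = min(3/2, (3/8)eps)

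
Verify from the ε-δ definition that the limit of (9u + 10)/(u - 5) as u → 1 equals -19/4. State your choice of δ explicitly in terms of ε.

Let ε > 0 be given. We want δ > 0 with 0 < |u − 1| < δ ⇒ |(9u + 10)/(u - 5) + 19/4| < ε.
Combining over a common denominator, (9u + 10)/(u - 5) + 19/4 = [(9u + 10)·(-4) − 19·(u - 5)] / [(-4)·(u - 5)] = -55(u − 1) / ((-4)(u - 5)).
So |(9u + 10)/(u - 5) + 19/4| = 55|u − 1| / (4·|u − 5|).
Require δ ≤ 2, so |u − 5| ≥ |-4| − |u − 1| > 4 − 2 = 2.
Hence |(9u + 10)/(u - 5) + 19/4| < 55|u − 1|/(4·2) = (55/8)|u − 1|, which is < ε once |u − 1| < (8/55)ε.
Take δ = min(2, (8/55)ε). Then 0 < |u − 1| < δ forces both bounds, so |(9u + 10)/(u - 5) + 19/4| < ε.

δ = min(2, (8/55)ε)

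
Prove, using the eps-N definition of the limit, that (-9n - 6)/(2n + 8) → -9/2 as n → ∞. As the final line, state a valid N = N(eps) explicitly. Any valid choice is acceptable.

Suppose eps > 0. For n ≥ 1, |(-9n - 6)/(2n + 8) + 9/2| = |60|/(2(2n + 8)) = 60/(2(2n + 8)).
Since 2n + 8 ≥ 2n for n ≥ 1, this is ≤ 60/(2·2n) = 15/n.
So |(-9n - 6)/(2n + 8) + 9/2| < eps whenever n > 15/eps.
Take N = 15/eps. If n > N then |(-9n - 6)/(2n + 8) + 9/2| ≤ 15/n < eps.

N = 15/eps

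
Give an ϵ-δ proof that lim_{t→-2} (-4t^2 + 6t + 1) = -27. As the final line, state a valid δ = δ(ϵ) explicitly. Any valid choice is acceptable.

Let ϵ > 0 be given. We want δ > 0 such that 0 < |t + 2| < δ implies |(-4t^2 + 6t + 1) + 27| < ϵ.
(-4t^2 + 6t + 1) + 27 = -4t^2 + 6t + 28 = (t + 2)(-4t + 14).
So |(-4t^2 + 6t + 1) + 27| = |t + 2|·|-4t + 14|.
Assume first that |t + 2| < 1, so |t| < 3. Then |-4t + 14| ≤ 4·3 + 14 = 26.
Hence |(-4t^2 + 6t + 1) + 27| ≤ 26|t + 2| < ϵ provided |t + 2| < ϵ/26.
Take δ = min(1, ϵ/26). Then 0 < |t + 2| < δ gives both |t + 2| < 1 and |t + 2| < ϵ/26, so |(-4t^2 + 6t + 1) + 27| < ϵ.

δ = min(1, ϵ/26)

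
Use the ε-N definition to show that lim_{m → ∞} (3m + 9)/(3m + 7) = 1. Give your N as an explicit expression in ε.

Let ε > 0 be given. For m ≥ 1, |(3m + 9)/(3m + 7) − 1| = |6|/(3(3m + 7)) = 6/(3(3m + 7)).
Since 3m + 7 ≥ 3m for m ≥ 1, this is ≤ 6/(3·3m) = (2/3)/m.
So |(3m + 9)/(3m + 7) − 1| < ε whenever m > (2/3)/ε.
Take N = (2/3)/ε. If m > N then |(3m + 9)/(3m + 7) − 1| ≤ (2/3)/m < ε.

N = (2/3)/ε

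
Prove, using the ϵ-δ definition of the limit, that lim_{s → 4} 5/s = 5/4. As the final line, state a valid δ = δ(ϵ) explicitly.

Fix ϵ > 0. We seek δ > 0 such that 0 < |s − 4| < δ implies |5/s − (5/4)| < ϵ.
|5/s − (5/4)| = 5·|4 − s|/(4·|s|) = 5|s − 4|/(4|s|).
Restrict δ ≤ 2. Then |s − 4| < 2 gives |s| > 2, so 4|s| > 8.
Then |5/s − (5/4)| < 5|s − 4|/8, which is < ϵ when |s − 4| < (8/5)ϵ.
Take δ = min(2, (8/5)ϵ). Then 0 < |s − 4| < δ gives both |s − 4| < 2 and |s − 4| < (8/5)ϵ, so |5/s − (5/4)| < ϵ.

δ = min(2, (8/5)ϵ)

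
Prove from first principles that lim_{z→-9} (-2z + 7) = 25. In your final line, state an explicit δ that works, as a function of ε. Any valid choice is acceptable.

Fix ε > 0. We need δ > 0 so that 0 < |z + 9| < δ implies |(-2z + 7) − 25| < ε.
Since (-2z + 7) − 25 = -2(z + 9), we have |(-2z + 7) − 25| = 2|z + 9|.
So 2|z + 9| < ε exactly when |z + 9| < ε/2.
Choosing δ = ε/2 gives |(-2z + 7) − 25| = 2|z + 9| < ε whenever |z + 9| < δ.

δ = ε/2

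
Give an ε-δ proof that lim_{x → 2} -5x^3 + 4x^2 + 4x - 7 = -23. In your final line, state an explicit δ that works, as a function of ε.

δ = min(1, ε/71)

Suppose ε > 0. We want δ > 0 such that 0 < |x − 2| < δ implies |(-5x^3 + 4x^2 + 4x - 7) + 23| < ε.
(-5x^3 + 4x^2 + 4x - 7) + 23 = -5x^3 + 4x^2 + 4x + 16 = (x − 2)(-5x^2 - 6x - 8).
So |(-5x^3 + 4x^2 + 4x - 7) + 23| = |x − 2|·|-5x^2 - 6x - 8|.
Assume first that |x − 2| < 1, so |x| < 3. Then |-5x^2 - 6x - 8| ≤ 5·3^2 + 6·3 + 8 = 71.
Hence |(-5x^3 + 4x^2 + 4x - 7) + 23| ≤ 71|x − 2| < ε provided |x − 2| < ε/71.
Take δ = min(1, ε/71). Then 0 < |x − 2| < δ gives both |x − 2| < 1 and |x − 2| < ε/71, so |(-5x^3 + 4x^2 + 4x - 7) + 23| < ε.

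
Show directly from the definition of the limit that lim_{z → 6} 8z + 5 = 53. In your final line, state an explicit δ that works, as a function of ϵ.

Fix ϵ > 0. We need δ > 0 so that 0 < |z − 6| < δ implies |(8z + 5) − 53| < ϵ.
|(8z + 5) − 53| = |8z - 48| = 8|z − 6|.
Thus it suffices that |z − 6| < ϵ/8.
Choosing δ = ϵ/8 gives |(8z + 5) − 53| = 8|z − 6| < ϵ whenever |z − 6| < δ.

δ = ϵ/8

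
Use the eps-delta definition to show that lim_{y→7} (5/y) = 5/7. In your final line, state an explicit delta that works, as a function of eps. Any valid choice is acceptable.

Let eps > 0 be given. We seek delta > 0 such that 0 < |y − 7| < delta implies |5/y − (5/7)| < eps.
|5/y − (5/7)| = 5·|7 − y|/(7·|y|) = 5|y − 7|/(7|y|).
Require delta ≤ 7/2 so that |y| > 7 − 7/2 = 7/2, hence 7|y| > 49/2.
Then |5/y − (5/7)| < 5|y − 7|/(49/2), which is < eps when |y − 7| < (49/10)eps.
Take delta = min(7/2, (49/10)eps). Then 0 < |y − 7| < delta gives both |y − 7| < 7/2 and |y − 7| < (49/10)eps, so |5/y − (5/7)| < eps.

delta = min(7/2, (49/10)eps)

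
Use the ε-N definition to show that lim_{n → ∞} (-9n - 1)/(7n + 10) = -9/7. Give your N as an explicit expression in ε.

Let ε > 0 be given. For n ≥ 1, |(-9n - 1)/(7n + 10) + 9/7| = |83|/(7(7n + 10)) = 83/(7(7n + 10)).
Since 7n + 10 ≥ 7n for n ≥ 1, this is ≤ 83/(7·7n) = (83/49)/n.
So |(-9n - 1)/(7n + 10) + 9/7| < ε whenever n > (83/49)/ε.
Take N = (83/49)/ε. If n > N then |(-9n - 1)/(7n + 10) + 9/7| ≤ (83/49)/n < ε.

N = (83/49)/ε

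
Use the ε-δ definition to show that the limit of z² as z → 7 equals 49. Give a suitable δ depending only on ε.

δ = min(2, ε/16)

Let ε > 0. We seek δ > 0 with 0 < |z − 7| < δ ⇒ |z² − 49| < ε.
Factor: z² − 49 = (z − 7)(z + 7), so |z² − 49| = |z − 7|·|z + 7|.
Restrict δ ≤ 2. Then |z − 7| < 2 gives |z| < 9, so by the triangle inequality |z + 7| ≤ 9 + 7 = 16.
Hence |z² − 49| ≤ 16|z − 7|, which is < ε once |z − 7| < ε/16.
Take δ = min(2, ε/16). If 0 < |z − 7| < δ then both bounds hold and |z² − 49| ≤ 16|z − 7| < 16·(ε/16) = ε.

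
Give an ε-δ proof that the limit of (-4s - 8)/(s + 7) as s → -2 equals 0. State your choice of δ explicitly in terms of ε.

Let ε > 0 be given. We want δ > 0 with 0 < |s + 2| < δ ⇒ |(-4s - 8)/(s + 7) − 0| < ε.
Combining over a common denominator, (-4s - 8)/(s + 7) − 0 = [(-4s - 8)·5 − 0·(s + 7)] / [5·(s + 7)] = -20(s + 2) / (5(s + 7)).
So |(-4s - 8)/(s + 7) − 0| = 20|s + 2| / (5·|s + 7|).
Require δ ≤ 5/2, so |s + 7| ≥ |5| − |s + 2| > 5 − 5/2 = 5/2.
Hence |(-4s - 8)/(s + 7) − 0| < 20|s + 2|/(5·(5/2)) = (8/5)|s + 2|, which is < ε once |s + 2| < (5/8)ε.
Take δ = min(5/2, (5/8)ε). Then 0 < |s + 2| < δ forces both bounds, so |(-4s - 8)/(s + 7) − 0| < ε.

δ = min(5/2, (5/8)ε)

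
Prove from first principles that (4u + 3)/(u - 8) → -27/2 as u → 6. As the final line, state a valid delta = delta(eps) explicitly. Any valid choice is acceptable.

delta = min(1, (2/35)eps)

Fix eps > 0. We want delta > 0 with 0 < |u − 6| < delta ⇒ |(4u + 3)/(u - 8) + 27/2| < eps.
Combining over a common denominator, (4u + 3)/(u - 8) + 27/2 = [(4u + 3)·(-2) − 27·(u - 8)] / [(-2)·(u - 8)] = -35(u − 6) / ((-2)(u - 8)).
So |(4u + 3)/(u - 8) + 27/2| = 35|u − 6| / (2·|u − 8|).
Restrict delta ≤ 1. Then |u − 6| < 1 gives |u − 8| = |(u − 6) + (-2)| ≥ 2 − 1 = 1.
Hence |(4u + 3)/(u - 8) + 27/2| < 35|u − 6|/(2·1) = (35/2)|u − 6|, which is < eps once |u − 6| < (2/35)eps.
Take delta = min(1, (2/35)eps). Then 0 < |u − 6| < delta forces both bounds, so |(4u + 3)/(u - 8) + 27/2| < eps.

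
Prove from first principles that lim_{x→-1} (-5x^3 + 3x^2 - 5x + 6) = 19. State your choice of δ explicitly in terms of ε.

Suppose ε > 0. We want δ > 0 such that 0 < |x + 1| < δ implies |(-5x^3 + 3x^2 - 5x + 6) − 19| < ε.
(-5x^3 + 3x^2 - 5x + 6) − 19 = -5x^3 + 3x^2 - 5x - 13 = (x + 1)(-5x^2 + 8x - 13).
So |(-5x^3 + 3x^2 - 5x + 6) − 19| = |x + 1|·|-5x^2 + 8x - 13|.
Assume first that |x + 1| < 1, so |x| < 2. Then |-5x^2 + 8x - 13| ≤ 5·2^2 + 8·2 + 13 = 49.
Hence |(-5x^3 + 3x^2 - 5x + 6) − 19| ≤ 49|x + 1| < ε provided |x + 1| < ε/49.
Take δ = min(1, ε/49). Then 0 < |x + 1| < δ gives both |x + 1| < 1 and |x + 1| < ε/49, so |(-5x^3 + 3x^2 - 5x + 6) − 19| < ε.

δ = min(1, ε/49)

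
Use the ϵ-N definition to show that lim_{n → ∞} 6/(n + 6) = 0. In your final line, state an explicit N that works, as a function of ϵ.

N = 6/ϵ

Let ϵ > 0 be given. For n ≥ 1, |6/(n + 6) − 0| = 6/(n + 6) ≤ 6/n.
We need 6/n < ϵ, i.e. n > 6/ϵ.
Take N = 6/ϵ. If n > N then |6/(n + 6)| ≤ 6/n < ϵ.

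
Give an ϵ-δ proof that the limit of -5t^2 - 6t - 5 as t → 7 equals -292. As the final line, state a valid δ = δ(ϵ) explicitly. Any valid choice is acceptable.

Fix ϵ > 0. We want δ > 0 such that 0 < |t − 7| < δ implies |(-5t^2 - 6t - 5) + 292| < ϵ.
(-5t^2 - 6t - 5) + 292 = -5t^2 - 6t + 287 = (t − 7)(-5t - 41).
So |(-5t^2 - 6t - 5) + 292| = |t − 7|·|-5t - 41|.
Assume first that |t − 7| < 1, so |t| < 8. Then |-5t - 41| ≤ 5·8 + 41 = 81.
Hence |(-5t^2 - 6t - 5) + 292| ≤ 81|t − 7| < ϵ provided |t − 7| < ϵ/81.
Choosing δ = min(1, ϵ/81) ensures both conditions, hence |(-5t^2 - 6t - 5) + 292| < ϵ.

δ = min(1, ϵ/81)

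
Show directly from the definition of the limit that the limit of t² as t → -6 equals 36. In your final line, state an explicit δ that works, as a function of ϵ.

δ = min(1, ϵ/13)

Fix ϵ > 0. We seek δ > 0 with 0 < |t + 6| < δ ⇒ |t² − 36| < ϵ.
Factor: t² − 36 = (t + 6)(t - 6), so |t² − 36| = |t + 6|·|t - 6|.
Impose δ ≤ 1 so that |t| < 7; then |t - 6| ≤ 13.
Hence |t² − 36| ≤ 13|t + 6|, which is < ϵ once |t + 6| < ϵ/13.
Take δ = min(1, ϵ/13). If 0 < |t + 6| < δ then both bounds hold and |t² − 36| ≤ 13|t + 6| < 13·(ϵ/13) = ϵ.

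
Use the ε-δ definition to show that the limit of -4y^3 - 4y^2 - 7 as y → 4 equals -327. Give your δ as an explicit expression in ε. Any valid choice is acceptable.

δ = min(2, ε/344)

Let ε > 0 be given. We want δ > 0 such that 0 < |y − 4| < δ implies |(-4y^3 - 4y^2 - 7) + 327| < ε.
(-4y^3 - 4y^2 - 7) + 327 = -4y^3 - 4y^2 + 320 = (y − 4)(-4y^2 - 20y - 80).
So |(-4y^3 - 4y^2 - 7) + 327| = |y − 4|·|-4y^2 - 20y - 80|.
Require δ ≤ 2. Then |y − 4| < 2 gives |y| < 6, and by the triangle inequality |-4y^2 - 20y - 80| ≤ 4·6^2 + 20·6 + 80 = 344.
Hence |(-4y^3 - 4y^2 - 7) + 327| ≤ 344|y − 4| < ε provided |y − 4| < ε/344.
Take δ = min(2, ε/344). Then 0 < |y − 4| < δ gives both |y − 4| < 2 and |y − 4| < ε/344, so |(-4y^3 - 4y^2 - 7) + 327| < ε.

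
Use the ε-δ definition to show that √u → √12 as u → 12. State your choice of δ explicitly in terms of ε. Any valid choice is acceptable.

Suppose ε > 0. We want δ > 0 such that 0 < |u − 12| < δ implies |√u − √12| < ε.
Multiplying by the conjugate, |√u − √12| = |u − 12|/(√u + √12).
Restrict δ ≤ 12 so that |u − 12| < 12 forces u > 0, and then √u + √12 > √12.
Hence |√u − √12| < |u − 12|/√12, which is < ε once |u − 12| < √12·ε.
Take δ = min(12, √12·ε). If 0 < |u − 12| < δ then u > 0 and |√u − √12| < |u − 12|/√12 < ε.

δ = min(12, √12·ε)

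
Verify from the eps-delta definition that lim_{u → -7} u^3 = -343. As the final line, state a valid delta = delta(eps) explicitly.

Let eps > 0. We seek delta > 0 with 0 < |u + 7| < delta ⇒ |u^3 + 343| < eps.
Factor: u^3 + 343 = (u + 7)(u^2 - 7u + 49), so |u^3 + 343| = |u + 7|·|u^2 - 7u + 49|.
Impose delta ≤ 1 so that |u| < 8; then |u^2 - 7u + 49| ≤ 169.
Hence |u^3 + 343| ≤ 169|u + 7|, which is < eps once |u + 7| < eps/169.
Take delta = min(1, eps/169). If 0 < |u + 7| < delta then both bounds hold and |u^3 + 343| ≤ 169|u + 7| < 169·(eps/169) = eps.

delta = min(1, eps/169)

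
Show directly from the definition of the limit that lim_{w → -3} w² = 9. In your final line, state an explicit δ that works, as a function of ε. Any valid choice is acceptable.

δ = min(1, ε/7)

Let ε > 0 be given. We seek δ > 0 with 0 < |w + 3| < δ ⇒ |w² − 9| < ε.
Factor: w² − 9 = (w + 3)(w - 3), so |w² − 9| = |w + 3|·|w - 3|.
Restrict δ ≤ 1. Then |w + 3| < 1 gives |w| < 4, so by the triangle inequality |w - 3| ≤ 4 + 3 = 7.
Hence |w² − 9| ≤ 7|w + 3|, which is < ε once |w + 3| < ε/7.
Take δ = min(1, ε/7). If 0 < |w + 3| < δ then both bounds hold and |w² − 9| ≤ 7|w + 3| < 7·(ε/7) = ε.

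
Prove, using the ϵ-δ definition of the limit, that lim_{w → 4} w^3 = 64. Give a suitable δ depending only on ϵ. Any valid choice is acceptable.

Suppose ϵ > 0. We seek δ > 0 with 0 < |w − 4| < δ ⇒ |w^3 − 64| < ϵ.
Factor: w^3 − 64 = (w − 4)(w^2 + 4w + 16), so |w^3 − 64| = |w − 4|·|w^2 + 4w + 16|.
Impose δ ≤ 1 so that |w| < 5; then |w^2 + 4w + 16| ≤ 61.
Hence |w^3 − 64| ≤ 61|w − 4|, which is < ϵ once |w − 4| < ϵ/61.
Take δ = min(1, ϵ/61). If 0 < |w − 4| < δ then both bounds hold and |w^3 − 64| ≤ 61|w − 4| < 61·(ϵ/61) = ϵ.

δ = min(1, ϵ/61)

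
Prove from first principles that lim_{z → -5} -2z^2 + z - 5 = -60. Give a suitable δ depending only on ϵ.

δ = min(1, ϵ/23)

Suppose ϵ > 0. We want δ > 0 such that 0 < |z + 5| < δ implies |(-2z^2 + z - 5) + 60| < ϵ.
(-2z^2 + z - 5) + 60 = -2z^2 + z + 55 = (z + 5)(-2z + 11).
So |(-2z^2 + z - 5) + 60| = |z + 5|·|-2z + 11|.
Require δ ≤ 1. Then |z + 5| < 1 gives |z| < 6, and by the triangle inequality |-2z + 11| ≤ 2·6 + 11 = 23.
Hence |(-2z^2 + z - 5) + 60| ≤ 23|z + 5| < ϵ provided |z + 5| < ϵ/23.
Take δ = min(1, ϵ/23). Then 0 < |z + 5| < δ gives both |z + 5| < 1 and |z + 5| < ϵ/23, so |(-2z^2 + z - 5) + 60| < ϵ.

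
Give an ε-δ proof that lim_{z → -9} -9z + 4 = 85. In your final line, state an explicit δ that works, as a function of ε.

Let ε > 0. We need δ > 0 so that 0 < |z + 9| < δ implies |(-9z + 4) − 85| < ε.
Since (-9z + 4) − 85 = -9(z + 9), we have |(-9z + 4) − 85| = 9|z + 9|.
So 9|z + 9| < ε exactly when |z + 9| < ε/9.
Choosing δ = ε/9 gives |(-9z + 4) − 85| = 9|z + 9| < ε whenever |z + 9| < δ.

δ = ε/9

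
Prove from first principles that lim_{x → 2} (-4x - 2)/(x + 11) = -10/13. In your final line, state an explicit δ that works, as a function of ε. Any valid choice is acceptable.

Fix ε > 0. We want δ > 0 with 0 < |x − 2| < δ ⇒ |(-4x - 2)/(x + 11) + 10/13| < ε.
Combining over a common denominator, (-4x - 2)/(x + 11) + 10/13 = [(-4x - 2)·13 − (-10)·(x + 11)] / [13·(x + 11)] = -42(x − 2) / (13(x + 11)).
So |(-4x - 2)/(x + 11) + 10/13| = 42|x − 2| / (13·|x + 11|).
Require δ ≤ 13/2, so |x + 11| ≥ |13| − |x − 2| > 13 − 13/2 = 13/2.
Hence |(-4x - 2)/(x + 11) + 10/13| < 42|x − 2|/(13·(13/2)) = (84/169)|x − 2|, which is < ε once |x − 2| < (169/84)ε.
Take δ = min(13/2, (169/84)ε). Then 0 < |x − 2| < δ forces both bounds, so |(-4x - 2)/(x + 11) + 10/13| < ε.

δ = min(13/2, (169/84)ε)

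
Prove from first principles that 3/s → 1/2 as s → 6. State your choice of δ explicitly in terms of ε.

Suppose ε > 0. We seek δ > 0 such that 0 < |s − 6| < δ implies |3/s − (1/2)| < ε.
|3/s − (1/2)| = 3·|6 − s|/(6·|s|) = 3|s − 6|/(6|s|).
Require δ ≤ 3 so that |s| > 6 − 3 = 3, hence 6|s| > 18.
Then |3/s − (1/2)| < 3|s − 6|/18, which is < ε when |s − 6| < 6ε.
Take δ = min(3, 6ε). Then 0 < |s − 6| < δ gives both |s − 6| < 3 and |s − 6| < 6ε, so |3/s − (1/2)| < ε.

δ = min(3, 6ε)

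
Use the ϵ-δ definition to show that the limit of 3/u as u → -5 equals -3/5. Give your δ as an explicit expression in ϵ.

δ = min(5/2, (25/6)ϵ)

Suppose ϵ > 0. We seek δ > 0 such that 0 < |u + 5| < δ implies |3/u + 3/5| < ϵ.
|3/u + 3/5| = 3·|-5 − u|/(5·|u|) = 3|u + 5|/(5|u|).
Require δ ≤ 5/2 so that |u| > 5 − 5/2 = 5/2, hence 5|u| > 25/2.
Then |3/u + 3/5| < 3|u + 5|/(25/2), which is < ϵ when |u + 5| < (25/6)ϵ.
Take δ = min(5/2, (25/6)ϵ). Then 0 < |u + 5| < δ gives both |u + 5| < 5/2 and |u + 5| < (25/6)ϵ, so |3/u + 3/5| < ϵ.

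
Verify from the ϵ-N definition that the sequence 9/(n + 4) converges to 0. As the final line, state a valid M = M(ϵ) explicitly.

M = 9/ϵ

Let ϵ > 0 be given. For n ≥ 1, |9/(n + 4) − 0| = 9/(n + 4) ≤ 9/n.
We need 9/n < ϵ, i.e. n > 9/ϵ.
Take M = 9/ϵ. If n > M then |9/(n + 4)| ≤ 9/n < ϵ.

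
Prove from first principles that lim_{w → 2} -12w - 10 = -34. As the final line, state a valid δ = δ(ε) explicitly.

Let ε > 0 be given. We need δ > 0 so that 0 < |w − 2| < δ implies |(-12w - 10) + 34| < ε.
Since (-12w - 10) + 34 = -12(w − 2), we have |(-12w - 10) + 34| = 12|w − 2|.
Thus it suffices that |w − 2| < ε/12.
Choosing δ = ε/12 gives |(-12w - 10) + 34| = 12|w − 2| < ε whenever |w − 2| < δ.

δ = ε/12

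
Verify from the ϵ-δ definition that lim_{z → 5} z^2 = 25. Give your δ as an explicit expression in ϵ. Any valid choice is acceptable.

Fix ϵ > 0. We seek δ > 0 with 0 < |z − 5| < δ ⇒ |z^2 − 25| < ϵ.
Factor: z^2 − 25 = (z − 5)(z + 5), so |z^2 − 25| = |z − 5|·|z + 5|.
Restrict δ ≤ 1. Then |z − 5| < 1 gives |z| < 6, so by the triangle inequality |z + 5| ≤ 6 + 5 = 11.
Hence |z^2 − 25| ≤ 11|z − 5|, which is < ϵ once |z − 5| < ϵ/11.
Take δ = min(1, ϵ/11). If 0 < |z − 5| < δ then both bounds hold and |z^2 − 25| ≤ 11|z − 5| < 11·(ϵ/11) = ϵ.

δ = min(1, ϵ/11)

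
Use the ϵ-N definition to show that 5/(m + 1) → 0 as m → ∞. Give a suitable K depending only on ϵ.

K = 5/ϵ

Fix ϵ > 0. For m ≥ 1, |5/(m + 1) − 0| = 5/(m + 1) ≤ 5/m.
We need 5/m < ϵ, i.e. m > 5/ϵ.
Take K = 5/ϵ. If m > K then |5/(m + 1)| ≤ 5/m < ϵ.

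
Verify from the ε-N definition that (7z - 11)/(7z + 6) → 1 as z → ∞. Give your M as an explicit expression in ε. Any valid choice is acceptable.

Fix ε > 0. We seek M > 0 such that z > M implies |(7z - 11)/(7z + 6) − 1| < ε.
(7z - 11)/(7z + 6) − 1 = (7(7z - 11) − 7(7z + 6)) / (7(7z + 6)) = -119/(7(7z + 6)).
For z > 0 we have 7z + 6 > 7z, so |(7z - 11)/(7z + 6) − 1| = 119/(7(7z + 6)) < 119/(7·7z) = (17/7)/z.
Thus |(7z - 11)/(7z + 6) − 1| < ε whenever z > (17/7)/ε.
Take M = (17/7)/ε. If z > M then |(7z - 11)/(7z + 6) − 1| < (17/7)/z < ε.

M = (17/7)/ε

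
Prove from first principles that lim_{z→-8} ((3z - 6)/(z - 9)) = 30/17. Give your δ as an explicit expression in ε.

Let ε > 0. We want δ > 0 with 0 < |z + 8| < δ ⇒ |(3z - 6)/(z - 9) − (30/17)| < ε.
Combining over a common denominator, (3z - 6)/(z - 9) − (30/17) = [(3z - 6)·(-17) − (-30)·(z - 9)] / [(-17)·(z - 9)] = -21(z + 8) / ((-17)(z - 9)).
So |(3z - 6)/(z - 9) − (30/17)| = 21|z + 8| / (17·|z − 9|).
Restrict δ ≤ 17/2. Then |z + 8| < 17/2 gives |z − 9| = |(z + 8) + (-17)| ≥ 17 − 17/2 = 17/2.
Hence |(3z - 6)/(z - 9) − (30/17)| < 21|z + 8|/(17·(17/2)) = (42/289)|z + 8|, which is < ε once |z + 8| < (289/42)ε.
Take δ = min(17/2, (289/42)ε). Then 0 < |z + 8| < δ forces both bounds, so |(3z - 6)/(z - 9) − (30/17)| < ε.

δ = min(17/2, (289/42)ε)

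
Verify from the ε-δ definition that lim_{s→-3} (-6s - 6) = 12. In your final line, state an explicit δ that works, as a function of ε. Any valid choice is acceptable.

Fix ε > 0. We need δ > 0 so that 0 < |s + 3| < δ implies |(-6s - 6) − 12| < ε.
Since (-6s - 6) − 12 = -6(s + 3), we have |(-6s - 6) − 12| = 6|s + 3|.
Thus it suffices that |s + 3| < ε/6.
Take δ = ε/6. If 0 < |s + 3| < δ then |(-6s - 6) − 12| = 6|s + 3| < 6·(ε/6) = ε.

δ = ε/6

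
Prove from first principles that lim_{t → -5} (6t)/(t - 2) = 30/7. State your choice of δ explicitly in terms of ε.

Let ε > 0 be given. We want δ > 0 with 0 < |t + 5| < δ ⇒ |(6t)/(t - 2) − (30/7)| < ε.
Combining over a common denominator, (6t)/(t - 2) − (30/7) = [(6t)·(-7) − (-30)·(t - 2)] / [(-7)·(t - 2)] = -12(t + 5) / ((-7)(t - 2)).
So |(6t)/(t - 2) − (30/7)| = 12|t + 5| / (7·|t − 2|).
Require δ ≤ 7/2, so |t − 2| ≥ |-7| − |t + 5| > 7 − 7/2 = 7/2.
Hence |(6t)/(t - 2) − (30/7)| < 12|t + 5|/(7·(7/2)) = (24/49)|t + 5|, which is < ε once |t + 5| < (49/24)ε.
Take δ = min(7/2, (49/24)ε). Then 0 < |t + 5| < δ forces both bounds, so |(6t)/(t - 2) − (30/7)| < ε.

δ = min(7/2, (49/24)ε)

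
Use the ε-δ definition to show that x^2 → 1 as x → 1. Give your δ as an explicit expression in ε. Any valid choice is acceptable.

δ = min(1, ε/3)

Fix ε > 0. We seek δ > 0 with 0 < |x − 1| < δ ⇒ |x^2 − 1| < ε.
Factor: x^2 − 1 = (x − 1)(x + 1), so |x^2 − 1| = |x − 1|·|x + 1|.
Restrict δ ≤ 1. Then |x − 1| < 1 gives |x| < 2, so by the triangle inequality |x + 1| ≤ 2 + 1 = 3.
Hence |x^2 − 1| ≤ 3|x − 1|, which is < ε once |x − 1| < ε/3.
Take δ = min(1, ε/3). If 0 < |x − 1| < δ then both bounds hold and |x^2 − 1| ≤ 3|x − 1| < 3·(ε/3) = ε.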